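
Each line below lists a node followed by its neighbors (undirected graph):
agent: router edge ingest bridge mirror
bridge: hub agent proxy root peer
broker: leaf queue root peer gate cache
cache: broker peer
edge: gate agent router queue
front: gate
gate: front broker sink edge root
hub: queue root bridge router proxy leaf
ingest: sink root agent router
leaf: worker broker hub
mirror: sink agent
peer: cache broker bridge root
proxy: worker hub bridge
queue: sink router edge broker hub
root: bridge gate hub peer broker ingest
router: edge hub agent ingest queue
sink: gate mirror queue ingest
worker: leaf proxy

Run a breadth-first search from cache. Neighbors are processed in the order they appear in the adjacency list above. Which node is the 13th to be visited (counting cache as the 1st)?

Visit cache; enqueue broker, peer → queue [broker, peer]
Visit broker; enqueue leaf, queue, root, gate → queue [peer, leaf, queue, root, gate]
Visit peer; enqueue bridge → queue [leaf, queue, root, gate, bridge]
Visit leaf; enqueue worker, hub → queue [queue, root, gate, bridge, worker, hub]
Visit queue; enqueue sink, router, edge → queue [root, gate, bridge, worker, hub, sink, router, edge]
Visit root; enqueue ingest → queue [gate, bridge, worker, hub, sink, router, edge, ingest]
Visit gate; enqueue front → queue [bridge, worker, hub, sink, router, edge, ingest, front]
Visit bridge; enqueue agent, proxy → queue [worker, hub, sink, router, edge, ingest, front, agent, proxy]
Visit worker → queue [hub, sink, router, edge, ingest, front, agent, proxy]
Visit hub → queue [sink, router, edge, ingest, front, agent, proxy]
Visit sink; enqueue mirror → queue [router, edge, ingest, front, agent, proxy, mirror]
Visit router → queue [edge, ingest, front, agent, proxy, mirror]
Visit edge → queue [ingest, front, agent, proxy, mirror]
Visit ingest → queue [front, agent, proxy, mirror]
Visit front → queue [agent, proxy, mirror]
Visit agent → queue [proxy, mirror]
Visit proxy → queue [mirror]
Visit mirror → queue []

Visit order: cache, broker, peer, leaf, queue, root, gate, bridge, worker, hub, sink, router, edge, ingest, front, agent, proxy, mirror

edge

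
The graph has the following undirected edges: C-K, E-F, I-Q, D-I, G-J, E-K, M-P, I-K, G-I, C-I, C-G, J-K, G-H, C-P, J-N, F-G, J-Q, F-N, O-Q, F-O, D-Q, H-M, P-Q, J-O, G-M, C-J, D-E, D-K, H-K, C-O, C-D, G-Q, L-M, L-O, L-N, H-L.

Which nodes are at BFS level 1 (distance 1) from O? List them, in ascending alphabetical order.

Level 0: O
Level 1: C, F, J, L, Q
Level 2: D, E, G, H, I, K, M, N, P

C, F, J, L, Q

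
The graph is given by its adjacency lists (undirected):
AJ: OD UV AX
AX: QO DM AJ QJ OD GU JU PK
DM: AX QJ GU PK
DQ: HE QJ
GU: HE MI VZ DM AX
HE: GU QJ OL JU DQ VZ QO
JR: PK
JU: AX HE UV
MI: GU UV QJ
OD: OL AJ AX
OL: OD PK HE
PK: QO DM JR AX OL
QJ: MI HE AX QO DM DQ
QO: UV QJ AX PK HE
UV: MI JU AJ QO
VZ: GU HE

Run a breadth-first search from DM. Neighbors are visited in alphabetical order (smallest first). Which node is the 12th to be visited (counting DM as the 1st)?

Visit DM; enqueue AX, GU, PK, QJ → queue [AX, GU, PK, QJ]
Visit AX; enqueue AJ, JU, OD, QO → queue [GU, PK, QJ, AJ, JU, OD, QO]
Visit GU; enqueue HE, MI, VZ → queue [PK, QJ, AJ, JU, OD, QO, HE, MI, VZ]
Visit PK; enqueue JR, OL → queue [QJ, AJ, JU, OD, QO, HE, MI, VZ, JR, OL]
Visit QJ; enqueue DQ → queue [AJ, JU, OD, QO, HE, MI, VZ, JR, OL, DQ]
Visit AJ; enqueue UV → queue [JU, OD, QO, HE, MI, VZ, JR, OL, DQ, UV]
Visit JU → queue [OD, QO, HE, MI, VZ, JR, OL, DQ, UV]
Visit OD → queue [QO, HE, MI, VZ, JR, OL, DQ, UV]
Visit QO → queue [HE, MI, VZ, JR, OL, DQ, UV]
Visit HE → queue [MI, VZ, JR, OL, DQ, UV]
Visit MI → queue [VZ, JR, OL, DQ, UV]
Visit VZ → queue [JR, OL, DQ, UV]
Visit JR → queue [OL, DQ, UV]
Visit OL → queue [DQ, UV]
Visit DQ → queue [UV]
Visit UV → queue []

Visit order: DM, AX, GU, PK, QJ, AJ, JU, OD, QO, HE, MI, VZ, JR, OL, DQ, UV

VZ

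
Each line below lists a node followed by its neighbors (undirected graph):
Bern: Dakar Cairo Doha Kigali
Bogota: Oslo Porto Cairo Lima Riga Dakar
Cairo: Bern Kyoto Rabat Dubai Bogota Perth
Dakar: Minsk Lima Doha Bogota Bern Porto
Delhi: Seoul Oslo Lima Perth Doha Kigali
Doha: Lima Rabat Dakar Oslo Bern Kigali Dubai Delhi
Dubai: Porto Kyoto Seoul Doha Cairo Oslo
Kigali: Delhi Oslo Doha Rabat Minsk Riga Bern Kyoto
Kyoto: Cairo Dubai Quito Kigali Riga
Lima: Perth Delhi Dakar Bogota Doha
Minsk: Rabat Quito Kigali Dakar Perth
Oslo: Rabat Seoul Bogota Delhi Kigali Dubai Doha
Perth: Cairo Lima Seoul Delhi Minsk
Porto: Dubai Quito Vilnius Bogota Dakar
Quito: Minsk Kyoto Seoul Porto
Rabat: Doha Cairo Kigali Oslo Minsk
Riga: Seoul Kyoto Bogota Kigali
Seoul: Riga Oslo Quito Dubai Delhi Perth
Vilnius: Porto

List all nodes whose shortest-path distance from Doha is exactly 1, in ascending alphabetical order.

Bern, Dakar, Delhi, Dubai, Kigali, Lima, Oslo, Rabat

Level 0: Doha
Level 1: Bern, Dakar, Delhi, Dubai, Kigali, Lima, Oslo, Rabat
Level 2: Bogota, Cairo, Kyoto, Minsk, Perth, Porto, Riga, Seoul
Level 3: Quito, Vilnius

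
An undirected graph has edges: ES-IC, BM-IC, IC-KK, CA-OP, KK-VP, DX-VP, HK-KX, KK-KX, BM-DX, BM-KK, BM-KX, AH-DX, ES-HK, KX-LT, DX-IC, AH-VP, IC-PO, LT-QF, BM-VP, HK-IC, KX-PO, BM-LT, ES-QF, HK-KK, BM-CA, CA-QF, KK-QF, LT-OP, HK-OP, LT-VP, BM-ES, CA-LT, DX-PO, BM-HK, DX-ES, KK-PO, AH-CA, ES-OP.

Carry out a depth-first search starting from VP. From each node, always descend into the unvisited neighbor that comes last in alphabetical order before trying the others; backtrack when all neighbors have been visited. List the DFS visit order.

VP, LT, QF, KK, PO, KX, HK, OP, ES, IC, DX, BM, CA, AH

Visit VP
VP → LT
LT → QF
QF → KK
KK → PO
PO → KX
KX → HK
HK → OP
OP → ES
ES → IC
IC → DX
DX → BM
BM → CA
CA → AH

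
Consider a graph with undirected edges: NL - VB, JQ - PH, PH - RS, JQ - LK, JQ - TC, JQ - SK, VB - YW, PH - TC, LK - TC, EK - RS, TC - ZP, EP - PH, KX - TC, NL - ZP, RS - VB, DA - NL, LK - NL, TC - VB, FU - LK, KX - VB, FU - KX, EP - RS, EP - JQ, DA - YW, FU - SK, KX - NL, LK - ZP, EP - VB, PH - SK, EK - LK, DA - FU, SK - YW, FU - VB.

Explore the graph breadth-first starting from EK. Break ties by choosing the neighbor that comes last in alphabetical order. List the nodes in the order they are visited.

EK RS LK VB PH EP ZP TC NL JQ FU YW KX SK DA

Visit EK; enqueue RS, LK → queue [RS, LK]
Visit RS; enqueue VB, PH, EP → queue [LK, VB, PH, EP]
Visit LK; enqueue ZP, TC, NL, JQ, FU → queue [VB, PH, EP, ZP, TC, NL, JQ, FU]
Visit VB; enqueue YW, KX → queue [PH, EP, ZP, TC, NL, JQ, FU, YW, KX]
Visit PH; enqueue SK → queue [EP, ZP, TC, NL, JQ, FU, YW, KX, SK]
Visit EP → queue [ZP, TC, NL, JQ, FU, YW, KX, SK]
Visit ZP → queue [TC, NL, JQ, FU, YW, KX, SK]
Visit TC → queue [NL, JQ, FU, YW, KX, SK]
Visit NL; enqueue DA → queue [JQ, FU, YW, KX, SK, DA]
Visit JQ → queue [FU, YW, KX, SK, DA]
Visit FU → queue [YW, KX, SK, DA]
Visit YW → queue [KX, SK, DA]
Visit KX → queue [SK, DA]
Visit SK → queue [DA]
Visit DA → queue []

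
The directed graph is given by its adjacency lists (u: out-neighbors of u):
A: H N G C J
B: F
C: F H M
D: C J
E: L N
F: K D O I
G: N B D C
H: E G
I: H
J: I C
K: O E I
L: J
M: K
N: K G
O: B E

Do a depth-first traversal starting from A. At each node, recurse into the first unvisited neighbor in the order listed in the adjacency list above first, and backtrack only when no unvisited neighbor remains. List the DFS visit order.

Visit A
A → H
H → E
E → L
L → J
J → I
J → C
C → F
F → K
K → O
O → B
F → D
C → M
E → N
N → G

A, H, E, L, J, I, C, F, K, O, B, D, M, N, G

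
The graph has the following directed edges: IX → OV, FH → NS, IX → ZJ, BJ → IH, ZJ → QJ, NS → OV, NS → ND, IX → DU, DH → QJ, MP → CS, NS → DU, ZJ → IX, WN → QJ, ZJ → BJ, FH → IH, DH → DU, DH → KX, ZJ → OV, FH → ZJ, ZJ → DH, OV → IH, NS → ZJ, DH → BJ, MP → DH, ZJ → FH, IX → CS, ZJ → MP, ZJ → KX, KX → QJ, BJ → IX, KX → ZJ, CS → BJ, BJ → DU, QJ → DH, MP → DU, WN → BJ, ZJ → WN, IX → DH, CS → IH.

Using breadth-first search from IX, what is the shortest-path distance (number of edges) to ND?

Level 0: IX
Level 1: CS, DH, DU, OV, ZJ
Level 2: BJ, FH, IH, KX, MP, QJ, WN
Level 3: NS
Level 4: ND
ND first appears at level 4.

4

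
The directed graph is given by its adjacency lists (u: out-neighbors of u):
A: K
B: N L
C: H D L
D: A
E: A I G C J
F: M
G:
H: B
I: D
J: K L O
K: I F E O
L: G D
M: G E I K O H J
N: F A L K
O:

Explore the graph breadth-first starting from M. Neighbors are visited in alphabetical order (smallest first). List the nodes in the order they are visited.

M E G H I J K O A C B D L F N

Visit M; enqueue E, G, H, I, J, K, O → queue [E, G, H, I, J, K, O]
Visit E; enqueue A, C → queue [G, H, I, J, K, O, A, C]
Visit G → queue [H, I, J, K, O, A, C]
Visit H; enqueue B → queue [I, J, K, O, A, C, B]
Visit I; enqueue D → queue [J, K, O, A, C, B, D]
Visit J; enqueue L → queue [K, O, A, C, B, D, L]
Visit K; enqueue F → queue [O, A, C, B, D, L, F]
Visit O → queue [A, C, B, D, L, F]
Visit A → queue [C, B, D, L, F]
Visit C → queue [B, D, L, F]
Visit B; enqueue N → queue [D, L, F, N]
Visit D → queue [L, F, N]
Visit L → queue [F, N]
Visit F → queue [N]
Visit N → queue []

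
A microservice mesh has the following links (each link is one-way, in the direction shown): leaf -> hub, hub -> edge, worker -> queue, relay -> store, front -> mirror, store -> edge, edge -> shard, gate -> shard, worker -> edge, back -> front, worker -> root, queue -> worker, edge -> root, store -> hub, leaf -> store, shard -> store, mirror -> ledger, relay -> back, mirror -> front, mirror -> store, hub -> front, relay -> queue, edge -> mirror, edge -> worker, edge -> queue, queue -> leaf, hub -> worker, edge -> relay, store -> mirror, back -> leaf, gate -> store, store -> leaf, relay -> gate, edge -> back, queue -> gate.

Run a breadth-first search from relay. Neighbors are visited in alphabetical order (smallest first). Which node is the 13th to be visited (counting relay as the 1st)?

Visit relay; enqueue back, gate, queue, store → queue [back, gate, queue, store]
Visit back; enqueue front, leaf → queue [gate, queue, store, front, leaf]
Visit gate; enqueue shard → queue [queue, store, front, leaf, shard]
Visit queue; enqueue worker → queue [store, front, leaf, shard, worker]
Visit store; enqueue edge, hub, mirror → queue [front, leaf, shard, worker, edge, hub, mirror]
Visit front → queue [leaf, shard, worker, edge, hub, mirror]
Visit leaf → queue [shard, worker, edge, hub, mirror]
Visit shard → queue [worker, edge, hub, mirror]
Visit worker; enqueue root → queue [edge, hub, mirror, root]
Visit edge → queue [hub, mirror, root]
Visit hub → queue [mirror, root]
Visit mirror; enqueue ledger → queue [root, ledger]
Visit root → queue [ledger]
Visit ledger → queue []

Visit order: relay, back, gate, queue, store, front, leaf, shard, worker, edge, hub, mirror, root, ledger

root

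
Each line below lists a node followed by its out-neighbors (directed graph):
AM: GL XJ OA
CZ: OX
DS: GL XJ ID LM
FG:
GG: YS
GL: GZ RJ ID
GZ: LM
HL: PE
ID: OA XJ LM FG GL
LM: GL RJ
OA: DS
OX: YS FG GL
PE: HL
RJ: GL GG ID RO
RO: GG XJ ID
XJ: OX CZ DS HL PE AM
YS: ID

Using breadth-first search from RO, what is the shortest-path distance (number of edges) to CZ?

Level 0: RO
Level 1: GG, ID, XJ
Level 2: AM, CZ, DS, FG, GL, HL, LM, OA, OX, PE, YS
Level 3: GZ, RJ
CZ first appears at level 2.

2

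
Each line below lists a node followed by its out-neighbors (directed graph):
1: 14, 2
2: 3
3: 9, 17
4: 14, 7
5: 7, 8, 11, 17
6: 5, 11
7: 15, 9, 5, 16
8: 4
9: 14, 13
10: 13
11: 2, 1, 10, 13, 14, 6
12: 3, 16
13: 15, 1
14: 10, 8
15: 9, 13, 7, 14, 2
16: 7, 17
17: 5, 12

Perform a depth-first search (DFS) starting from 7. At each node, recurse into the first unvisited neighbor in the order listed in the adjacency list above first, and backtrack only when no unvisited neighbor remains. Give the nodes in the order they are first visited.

Visit 7
7 → 15
15 → 9
9 → 14
14 → 10
10 → 13
13 → 1
1 → 2
2 → 3
3 → 17
17 → 5
5 → 8
8 → 4
5 → 11
11 → 6
17 → 12
12 → 16

7 → 15 → 9 → 14 → 10 → 13 → 1 → 2 → 3 → 17 → 5 → 8 → 4 → 11 → 6 → 12 → 16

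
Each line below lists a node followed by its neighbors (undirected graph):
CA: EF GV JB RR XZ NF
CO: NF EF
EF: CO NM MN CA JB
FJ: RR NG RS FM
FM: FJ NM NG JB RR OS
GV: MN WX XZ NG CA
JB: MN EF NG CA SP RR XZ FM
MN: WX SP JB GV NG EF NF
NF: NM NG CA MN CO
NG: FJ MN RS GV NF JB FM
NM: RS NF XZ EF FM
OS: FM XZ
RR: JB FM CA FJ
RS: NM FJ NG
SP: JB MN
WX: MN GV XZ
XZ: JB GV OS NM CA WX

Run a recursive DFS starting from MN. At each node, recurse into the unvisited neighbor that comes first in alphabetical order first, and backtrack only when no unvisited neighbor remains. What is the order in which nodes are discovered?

MN → EF → CA → GV → NG → FJ → FM → JB → RR → SP → XZ → NM → NF → CO → RS → OS → WX

Visit MN
MN → EF
EF → CA
CA → GV
GV → NG
NG → FJ
FJ → FM
FM → JB
JB → RR
JB → SP
JB → XZ
XZ → NM
NM → NF
NF → CO
NM → RS
XZ → OS
XZ → WX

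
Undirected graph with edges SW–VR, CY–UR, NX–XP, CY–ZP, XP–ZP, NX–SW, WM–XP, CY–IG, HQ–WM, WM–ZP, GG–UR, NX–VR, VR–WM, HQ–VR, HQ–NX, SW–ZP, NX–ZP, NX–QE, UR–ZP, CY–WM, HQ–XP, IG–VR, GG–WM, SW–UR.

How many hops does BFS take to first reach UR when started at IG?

2

Level 0: IG
Level 1: CY, VR
Level 2: HQ, NX, SW, UR, WM, ZP
Level 3: GG, QE, XP
UR first appears at level 2.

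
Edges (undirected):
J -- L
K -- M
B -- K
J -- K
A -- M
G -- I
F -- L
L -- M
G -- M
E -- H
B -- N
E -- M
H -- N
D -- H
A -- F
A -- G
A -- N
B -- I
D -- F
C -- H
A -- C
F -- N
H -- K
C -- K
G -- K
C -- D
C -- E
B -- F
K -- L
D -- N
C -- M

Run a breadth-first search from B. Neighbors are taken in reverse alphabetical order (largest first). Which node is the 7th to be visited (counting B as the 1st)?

D

Visit B; enqueue N, K, I, F → queue [N, K, I, F]
Visit N; enqueue H, D, A → queue [K, I, F, H, D, A]
Visit K; enqueue M, L, J, G, C → queue [I, F, H, D, A, M, L, J, G, C]
Visit I → queue [F, H, D, A, M, L, J, G, C]
Visit F → queue [H, D, A, M, L, J, G, C]
Visit H; enqueue E → queue [D, A, M, L, J, G, C, E]
Visit D → queue [A, M, L, J, G, C, E]
Visit A → queue [M, L, J, G, C, E]
Visit M → queue [L, J, G, C, E]
Visit L → queue [J, G, C, E]
Visit J → queue [G, C, E]
Visit G → queue [C, E]
Visit C → queue [E]
Visit E → queue []

Visit order: B, N, K, I, F, H, D, A, M, L, J, G, C, E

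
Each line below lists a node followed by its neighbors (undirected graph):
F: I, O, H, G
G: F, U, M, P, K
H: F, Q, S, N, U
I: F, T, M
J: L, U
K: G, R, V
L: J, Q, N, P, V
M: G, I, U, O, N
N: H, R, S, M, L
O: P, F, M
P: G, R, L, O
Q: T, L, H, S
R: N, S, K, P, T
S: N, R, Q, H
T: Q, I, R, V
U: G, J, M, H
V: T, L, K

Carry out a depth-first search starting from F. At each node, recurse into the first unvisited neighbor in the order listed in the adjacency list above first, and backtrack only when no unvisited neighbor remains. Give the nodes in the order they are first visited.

F, I, T, Q, L, J, U, G, M, O, P, R, N, H, S, K, V

Visit F
F → I
I → T
T → Q
Q → L
L → J
J → U
U → G
G → M
M → O
O → P
P → R
R → N
N → H
H → S
R → K
K → V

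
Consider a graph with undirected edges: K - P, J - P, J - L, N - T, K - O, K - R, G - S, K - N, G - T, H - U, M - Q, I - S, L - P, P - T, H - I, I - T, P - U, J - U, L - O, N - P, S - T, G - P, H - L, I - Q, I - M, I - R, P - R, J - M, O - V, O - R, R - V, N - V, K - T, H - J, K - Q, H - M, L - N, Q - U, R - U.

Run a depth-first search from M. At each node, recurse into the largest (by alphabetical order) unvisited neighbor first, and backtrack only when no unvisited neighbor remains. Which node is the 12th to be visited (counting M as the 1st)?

Visit M
M → Q
Q → U
U → R
R → V
V → O
O → L
L → P
P → T
T → S
S → I
I → H
H → J
S → G
T → N
N → K

Visit order: M, Q, U, R, V, O, L, P, T, S, I, H, J, G, N, K

H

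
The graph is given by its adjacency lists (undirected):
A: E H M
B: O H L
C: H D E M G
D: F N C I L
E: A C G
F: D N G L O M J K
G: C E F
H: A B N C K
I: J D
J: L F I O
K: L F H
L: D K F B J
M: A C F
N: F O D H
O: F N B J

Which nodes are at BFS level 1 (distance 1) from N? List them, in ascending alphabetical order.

D, F, H, O

Level 0: N
Level 1: D, F, H, O
Level 2: A, B, C, G, I, J, K, L, M
Level 3: E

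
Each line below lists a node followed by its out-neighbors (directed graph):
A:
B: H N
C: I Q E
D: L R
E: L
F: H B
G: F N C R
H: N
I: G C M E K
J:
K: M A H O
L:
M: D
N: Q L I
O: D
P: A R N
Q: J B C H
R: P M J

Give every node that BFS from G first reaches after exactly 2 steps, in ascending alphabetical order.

Level 0: G
Level 1: C, F, N, R
Level 2: B, E, H, I, J, L, M, P, Q
Level 3: A, D, K
Level 4: O

B, E, H, I, J, L, M, P, Q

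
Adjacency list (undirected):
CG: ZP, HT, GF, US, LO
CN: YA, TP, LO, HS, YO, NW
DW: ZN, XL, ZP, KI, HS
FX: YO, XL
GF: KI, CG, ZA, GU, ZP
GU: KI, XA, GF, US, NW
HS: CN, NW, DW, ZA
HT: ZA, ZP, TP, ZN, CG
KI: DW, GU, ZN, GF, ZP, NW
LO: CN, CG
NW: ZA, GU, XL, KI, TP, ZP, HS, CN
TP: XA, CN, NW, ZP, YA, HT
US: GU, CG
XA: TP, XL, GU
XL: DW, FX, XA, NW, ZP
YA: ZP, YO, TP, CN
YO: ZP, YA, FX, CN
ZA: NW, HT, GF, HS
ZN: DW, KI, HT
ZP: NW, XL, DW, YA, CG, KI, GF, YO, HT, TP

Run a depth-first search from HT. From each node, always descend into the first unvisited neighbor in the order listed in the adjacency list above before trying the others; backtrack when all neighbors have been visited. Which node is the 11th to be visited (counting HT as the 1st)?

Visit HT
HT → ZA
ZA → NW
NW → GU
GU → KI
KI → DW
DW → ZN
DW → XL
XL → FX
FX → YO
YO → ZP
ZP → YA
YA → TP
TP → XA
TP → CN
CN → LO
LO → CG
CG → GF
CG → US
CN → HS

Visit order: HT, ZA, NW, GU, KI, DW, ZN, XL, FX, YO, ZP, YA, TP, XA, CN, LO, CG, GF, US, HS

ZP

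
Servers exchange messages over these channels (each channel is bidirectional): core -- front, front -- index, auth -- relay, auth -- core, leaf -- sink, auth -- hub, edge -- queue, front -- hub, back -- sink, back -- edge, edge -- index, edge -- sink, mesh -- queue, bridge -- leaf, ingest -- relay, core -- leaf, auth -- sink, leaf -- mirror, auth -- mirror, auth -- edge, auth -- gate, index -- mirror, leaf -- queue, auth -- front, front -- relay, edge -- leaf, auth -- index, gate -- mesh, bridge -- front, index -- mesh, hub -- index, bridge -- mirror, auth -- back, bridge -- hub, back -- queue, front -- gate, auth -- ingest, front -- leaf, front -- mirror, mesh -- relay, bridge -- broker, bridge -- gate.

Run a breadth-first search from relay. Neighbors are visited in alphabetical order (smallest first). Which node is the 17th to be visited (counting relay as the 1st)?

Visit relay; enqueue auth, front, ingest, mesh → queue [auth, front, ingest, mesh]
Visit auth; enqueue back, core, edge, gate, hub, index, mirror, sink → queue [front, ingest, mesh, back, core, edge, gate, hub, index, mirror, sink]
Visit front; enqueue bridge, leaf → queue [ingest, mesh, back, core, edge, gate, hub, index, mirror, sink, bridge, leaf]
Visit ingest → queue [mesh, back, core, edge, gate, hub, index, mirror, sink, bridge, leaf]
Visit mesh; enqueue queue → queue [back, core, edge, gate, hub, index, mirror, sink, bridge, leaf, queue]
Visit back → queue [core, edge, gate, hub, index, mirror, sink, bridge, leaf, queue]
Visit core → queue [edge, gate, hub, index, mirror, sink, bridge, leaf, queue]
Visit edge → queue [gate, hub, index, mirror, sink, bridge, leaf, queue]
Visit gate → queue [hub, index, mirror, sink, bridge, leaf, queue]
Visit hub → queue [index, mirror, sink, bridge, leaf, queue]
Visit index → queue [mirror, sink, bridge, leaf, queue]
Visit mirror → queue [sink, bridge, leaf, queue]
Visit sink → queue [bridge, leaf, queue]
Visit bridge; enqueue broker → queue [leaf, queue, broker]
Visit leaf → queue [queue, broker]
Visit queue → queue [broker]
Visit broker → queue []

Visit order: relay, auth, front, ingest, mesh, back, core, edge, gate, hub, index, mirror, sink, bridge, leaf, queue, broker

broker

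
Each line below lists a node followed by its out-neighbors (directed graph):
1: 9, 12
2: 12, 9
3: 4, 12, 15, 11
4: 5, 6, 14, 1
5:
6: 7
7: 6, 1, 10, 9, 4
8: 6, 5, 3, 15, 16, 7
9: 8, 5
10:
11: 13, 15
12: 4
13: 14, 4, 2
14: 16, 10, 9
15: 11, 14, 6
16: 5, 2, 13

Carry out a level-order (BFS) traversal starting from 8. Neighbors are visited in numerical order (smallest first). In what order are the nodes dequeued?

8, 3, 5, 6, 7, 15, 16, 4, 11, 12, 1, 9, 10, 14, 2, 13

Visit 8; enqueue 3, 5, 6, 7, 15, 16 → queue [3, 5, 6, 7, 15, 16]
Visit 3; enqueue 4, 11, 12 → queue [5, 6, 7, 15, 16, 4, 11, 12]
Visit 5 → queue [6, 7, 15, 16, 4, 11, 12]
Visit 6 → queue [7, 15, 16, 4, 11, 12]
Visit 7; enqueue 1, 9, 10 → queue [15, 16, 4, 11, 12, 1, 9, 10]
Visit 15; enqueue 14 → queue [16, 4, 11, 12, 1, 9, 10, 14]
Visit 16; enqueue 2, 13 → queue [4, 11, 12, 1, 9, 10, 14, 2, 13]
Visit 4 → queue [11, 12, 1, 9, 10, 14, 2, 13]
Visit 11 → queue [12, 1, 9, 10, 14, 2, 13]
Visit 12 → queue [1, 9, 10, 14, 2, 13]
Visit 1 → queue [9, 10, 14, 2, 13]
Visit 9 → queue [10, 14, 2, 13]
Visit 10 → queue [14, 2, 13]
Visit 14 → queue [2, 13]
Visit 2 → queue [13]
Visit 13 → queue []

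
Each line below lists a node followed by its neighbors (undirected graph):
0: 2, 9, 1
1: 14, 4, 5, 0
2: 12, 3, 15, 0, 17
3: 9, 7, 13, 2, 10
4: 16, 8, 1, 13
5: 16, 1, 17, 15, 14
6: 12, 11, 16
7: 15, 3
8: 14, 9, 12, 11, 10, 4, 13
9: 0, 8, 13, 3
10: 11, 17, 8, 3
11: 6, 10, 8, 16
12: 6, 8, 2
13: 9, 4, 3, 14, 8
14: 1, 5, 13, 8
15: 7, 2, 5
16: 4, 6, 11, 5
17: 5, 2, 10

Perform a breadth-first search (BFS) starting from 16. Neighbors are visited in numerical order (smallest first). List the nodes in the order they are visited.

16, 4, 5, 6, 11, 1, 8, 13, 14, 15, 17, 12, 10, 0, 9, 3, 2, 7

Visit 16; enqueue 4, 5, 6, 11 → queue [4, 5, 6, 11]
Visit 4; enqueue 1, 8, 13 → queue [5, 6, 11, 1, 8, 13]
Visit 5; enqueue 14, 15, 17 → queue [6, 11, 1, 8, 13, 14, 15, 17]
Visit 6; enqueue 12 → queue [11, 1, 8, 13, 14, 15, 17, 12]
Visit 11; enqueue 10 → queue [1, 8, 13, 14, 15, 17, 12, 10]
Visit 1; enqueue 0 → queue [8, 13, 14, 15, 17, 12, 10, 0]
Visit 8; enqueue 9 → queue [13, 14, 15, 17, 12, 10, 0, 9]
Visit 13; enqueue 3 → queue [14, 15, 17, 12, 10, 0, 9, 3]
Visit 14 → queue [15, 17, 12, 10, 0, 9, 3]
Visit 15; enqueue 2, 7 → queue [17, 12, 10, 0, 9, 3, 2, 7]
Visit 17 → queue [12, 10, 0, 9, 3, 2, 7]
Visit 12 → queue [10, 0, 9, 3, 2, 7]
Visit 10 → queue [0, 9, 3, 2, 7]
Visit 0 → queue [9, 3, 2, 7]
Visit 9 → queue [3, 2, 7]
Visit 3 → queue [2, 7]
Visit 2 → queue [7]
Visit 7 → queue []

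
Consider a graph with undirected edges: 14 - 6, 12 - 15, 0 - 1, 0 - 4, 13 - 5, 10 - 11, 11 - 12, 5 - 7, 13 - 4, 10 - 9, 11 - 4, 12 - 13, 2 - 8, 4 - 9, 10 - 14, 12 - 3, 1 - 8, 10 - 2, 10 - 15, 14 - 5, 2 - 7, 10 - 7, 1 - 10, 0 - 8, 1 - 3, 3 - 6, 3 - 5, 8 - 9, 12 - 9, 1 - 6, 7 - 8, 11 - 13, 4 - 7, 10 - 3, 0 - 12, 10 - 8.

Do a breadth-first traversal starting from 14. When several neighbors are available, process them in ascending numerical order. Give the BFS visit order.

14, 5, 6, 10, 3, 7, 13, 1, 2, 8, 9, 11, 15, 12, 4, 0

Visit 14; enqueue 5, 6, 10 → queue [5, 6, 10]
Visit 5; enqueue 3, 7, 13 → queue [6, 10, 3, 7, 13]
Visit 6; enqueue 1 → queue [10, 3, 7, 13, 1]
Visit 10; enqueue 2, 8, 9, 11, 15 → queue [3, 7, 13, 1, 2, 8, 9, 11, 15]
Visit 3; enqueue 12 → queue [7, 13, 1, 2, 8, 9, 11, 15, 12]
Visit 7; enqueue 4 → queue [13, 1, 2, 8, 9, 11, 15, 12, 4]
Visit 13 → queue [1, 2, 8, 9, 11, 15, 12, 4]
Visit 1; enqueue 0 → queue [2, 8, 9, 11, 15, 12, 4, 0]
Visit 2 → queue [8, 9, 11, 15, 12, 4, 0]
Visit 8 → queue [9, 11, 15, 12, 4, 0]
Visit 9 → queue [11, 15, 12, 4, 0]
Visit 11 → queue [15, 12, 4, 0]
Visit 15 → queue [12, 4, 0]
Visit 12 → queue [4, 0]
Visit 4 → queue [0]
Visit 0 → queue []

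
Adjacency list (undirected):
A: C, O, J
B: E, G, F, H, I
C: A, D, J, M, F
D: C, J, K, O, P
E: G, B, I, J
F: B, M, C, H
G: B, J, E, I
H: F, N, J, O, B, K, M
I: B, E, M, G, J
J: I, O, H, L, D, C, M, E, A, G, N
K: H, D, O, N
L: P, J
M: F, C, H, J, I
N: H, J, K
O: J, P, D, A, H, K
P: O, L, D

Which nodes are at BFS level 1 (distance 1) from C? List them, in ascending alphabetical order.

A, D, F, J, M

Level 0: C
Level 1: A, D, F, J, M
Level 2: B, E, G, H, I, K, L, N, O, P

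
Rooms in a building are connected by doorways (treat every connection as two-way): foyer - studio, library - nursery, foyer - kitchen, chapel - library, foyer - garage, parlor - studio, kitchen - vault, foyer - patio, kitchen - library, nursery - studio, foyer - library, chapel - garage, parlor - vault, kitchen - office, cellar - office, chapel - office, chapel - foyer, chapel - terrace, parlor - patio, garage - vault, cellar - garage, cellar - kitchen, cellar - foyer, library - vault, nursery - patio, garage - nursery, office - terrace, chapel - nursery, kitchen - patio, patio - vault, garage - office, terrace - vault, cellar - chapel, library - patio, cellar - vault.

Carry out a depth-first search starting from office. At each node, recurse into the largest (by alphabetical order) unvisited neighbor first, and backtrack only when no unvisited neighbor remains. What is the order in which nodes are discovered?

office -> terrace -> vault -> patio -> parlor -> studio -> nursery -> library -> kitchen -> foyer -> garage -> chapel -> cellar

Visit office
office → terrace
terrace → vault
vault → patio
patio → parlor
parlor → studio
studio → nursery
nursery → library
library → kitchen
kitchen → foyer
foyer → garage
garage → chapel
chapel → cellar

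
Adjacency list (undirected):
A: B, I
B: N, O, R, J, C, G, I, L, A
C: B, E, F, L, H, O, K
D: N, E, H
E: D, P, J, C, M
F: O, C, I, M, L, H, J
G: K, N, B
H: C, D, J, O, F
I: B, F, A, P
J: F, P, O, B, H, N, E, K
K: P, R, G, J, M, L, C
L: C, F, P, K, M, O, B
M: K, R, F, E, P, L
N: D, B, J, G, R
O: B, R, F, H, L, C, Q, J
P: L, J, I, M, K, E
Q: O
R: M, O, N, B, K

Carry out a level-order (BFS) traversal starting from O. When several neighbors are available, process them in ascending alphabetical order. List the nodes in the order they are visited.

Visit O; enqueue B, C, F, H, J, L, Q, R → queue [B, C, F, H, J, L, Q, R]
Visit B; enqueue A, G, I, N → queue [C, F, H, J, L, Q, R, A, G, I, N]
Visit C; enqueue E, K → queue [F, H, J, L, Q, R, A, G, I, N, E, K]
Visit F; enqueue M → queue [H, J, L, Q, R, A, G, I, N, E, K, M]
Visit H; enqueue D → queue [J, L, Q, R, A, G, I, N, E, K, M, D]
Visit J; enqueue P → queue [L, Q, R, A, G, I, N, E, K, M, D, P]
Visit L → queue [Q, R, A, G, I, N, E, K, M, D, P]
Visit Q → queue [R, A, G, I, N, E, K, M, D, P]
Visit R → queue [A, G, I, N, E, K, M, D, P]
Visit A → queue [G, I, N, E, K, M, D, P]
Visit G → queue [I, N, E, K, M, D, P]
Visit I → queue [N, E, K, M, D, P]
Visit N → queue [E, K, M, D, P]
Visit E → queue [K, M, D, P]
Visit K → queue [M, D, P]
Visit M → queue [D, P]
Visit D → queue [P]
Visit P → queue []

O B C F H J L Q R A G I N E K M D P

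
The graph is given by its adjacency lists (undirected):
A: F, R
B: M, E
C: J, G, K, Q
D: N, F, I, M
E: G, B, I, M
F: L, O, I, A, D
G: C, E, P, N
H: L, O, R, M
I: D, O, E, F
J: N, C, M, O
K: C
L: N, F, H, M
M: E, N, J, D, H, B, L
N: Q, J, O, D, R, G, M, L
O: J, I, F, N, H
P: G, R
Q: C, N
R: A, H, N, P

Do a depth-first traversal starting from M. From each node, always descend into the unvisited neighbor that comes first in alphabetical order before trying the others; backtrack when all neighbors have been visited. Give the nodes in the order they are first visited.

M B E G C J N D F A R H L O I P Q K

Visit M
M → B
B → E
E → G
G → C
C → J
J → N
N → D
D → F
F → A
A → R
R → H
H → L
H → O
O → I
R → P
N → Q
C → K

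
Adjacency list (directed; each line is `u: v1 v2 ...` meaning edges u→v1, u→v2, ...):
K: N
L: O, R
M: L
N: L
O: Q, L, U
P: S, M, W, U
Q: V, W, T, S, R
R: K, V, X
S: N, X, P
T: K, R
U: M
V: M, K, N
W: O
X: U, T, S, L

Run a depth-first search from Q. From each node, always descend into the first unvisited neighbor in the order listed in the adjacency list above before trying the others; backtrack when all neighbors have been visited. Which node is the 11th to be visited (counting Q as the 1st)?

T

Visit Q
Q → V
V → M
M → L
L → O
O → U
L → R
R → K
K → N
R → X
X → T
X → S
S → P
P → W

Visit order: Q, V, M, L, O, U, R, K, N, X, T, S, P, W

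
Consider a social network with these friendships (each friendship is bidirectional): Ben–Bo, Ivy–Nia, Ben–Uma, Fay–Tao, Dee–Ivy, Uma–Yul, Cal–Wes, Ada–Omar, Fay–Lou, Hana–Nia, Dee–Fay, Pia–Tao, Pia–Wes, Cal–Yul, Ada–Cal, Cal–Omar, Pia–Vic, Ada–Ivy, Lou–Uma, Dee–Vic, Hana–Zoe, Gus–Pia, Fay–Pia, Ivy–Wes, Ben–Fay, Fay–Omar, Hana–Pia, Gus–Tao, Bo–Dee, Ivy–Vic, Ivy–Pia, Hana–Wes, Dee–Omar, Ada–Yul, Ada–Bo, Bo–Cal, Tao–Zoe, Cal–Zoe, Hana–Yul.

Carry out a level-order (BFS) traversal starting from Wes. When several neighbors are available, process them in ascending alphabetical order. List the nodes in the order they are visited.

Wes, Cal, Hana, Ivy, Pia, Ada, Bo, Omar, Yul, Zoe, Nia, Dee, Vic, Fay, Gus, Tao, Ben, Uma, Lou

Visit Wes; enqueue Cal, Hana, Ivy, Pia → queue [Cal, Hana, Ivy, Pia]
Visit Cal; enqueue Ada, Bo, Omar, Yul, Zoe → queue [Hana, Ivy, Pia, Ada, Bo, Omar, Yul, Zoe]
Visit Hana; enqueue Nia → queue [Ivy, Pia, Ada, Bo, Omar, Yul, Zoe, Nia]
Visit Ivy; enqueue Dee, Vic → queue [Pia, Ada, Bo, Omar, Yul, Zoe, Nia, Dee, Vic]
Visit Pia; enqueue Fay, Gus, Tao → queue [Ada, Bo, Omar, Yul, Zoe, Nia, Dee, Vic, Fay, Gus, Tao]
Visit Ada → queue [Bo, Omar, Yul, Zoe, Nia, Dee, Vic, Fay, Gus, Tao]
Visit Bo; enqueue Ben → queue [Omar, Yul, Zoe, Nia, Dee, Vic, Fay, Gus, Tao, Ben]
Visit Omar → queue [Yul, Zoe, Nia, Dee, Vic, Fay, Gus, Tao, Ben]
Visit Yul; enqueue Uma → queue [Zoe, Nia, Dee, Vic, Fay, Gus, Tao, Ben, Uma]
Visit Zoe → queue [Nia, Dee, Vic, Fay, Gus, Tao, Ben, Uma]
Visit Nia → queue [Dee, Vic, Fay, Gus, Tao, Ben, Uma]
Visit Dee → queue [Vic, Fay, Gus, Tao, Ben, Uma]
Visit Vic → queue [Fay, Gus, Tao, Ben, Uma]
Visit Fay; enqueue Lou → queue [Gus, Tao, Ben, Uma, Lou]
Visit Gus → queue [Tao, Ben, Uma, Lou]
Visit Tao → queue [Ben, Uma, Lou]
Visit Ben → queue [Uma, Lou]
Visit Uma → queue [Lou]
Visit Lou → queue []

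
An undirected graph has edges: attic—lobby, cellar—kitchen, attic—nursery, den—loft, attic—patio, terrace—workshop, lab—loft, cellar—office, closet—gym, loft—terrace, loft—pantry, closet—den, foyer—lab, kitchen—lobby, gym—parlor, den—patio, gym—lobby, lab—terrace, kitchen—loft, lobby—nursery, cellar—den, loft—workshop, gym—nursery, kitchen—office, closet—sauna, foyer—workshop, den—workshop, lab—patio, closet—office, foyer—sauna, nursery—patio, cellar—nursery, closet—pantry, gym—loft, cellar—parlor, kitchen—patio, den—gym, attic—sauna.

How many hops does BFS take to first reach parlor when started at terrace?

Level 0: terrace
Level 1: lab, loft, workshop
Level 2: den, foyer, gym, kitchen, pantry, patio
Level 3: attic, cellar, closet, lobby, nursery, office, parlor, sauna
parlor first appears at level 3.

3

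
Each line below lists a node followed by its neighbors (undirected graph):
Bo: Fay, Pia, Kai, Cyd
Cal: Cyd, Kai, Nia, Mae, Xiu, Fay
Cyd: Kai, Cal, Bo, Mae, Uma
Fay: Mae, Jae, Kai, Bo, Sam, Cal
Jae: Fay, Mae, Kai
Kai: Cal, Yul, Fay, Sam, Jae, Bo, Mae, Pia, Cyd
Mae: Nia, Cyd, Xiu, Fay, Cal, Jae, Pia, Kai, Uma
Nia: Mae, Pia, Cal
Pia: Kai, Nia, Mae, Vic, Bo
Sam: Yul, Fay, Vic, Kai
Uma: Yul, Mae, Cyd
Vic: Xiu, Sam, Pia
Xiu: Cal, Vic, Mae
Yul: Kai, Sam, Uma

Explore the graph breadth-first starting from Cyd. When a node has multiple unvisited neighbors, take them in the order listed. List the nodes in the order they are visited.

Visit Cyd; enqueue Kai, Cal, Bo, Mae, Uma → queue [Kai, Cal, Bo, Mae, Uma]
Visit Kai; enqueue Yul, Fay, Sam, Jae, Pia → queue [Cal, Bo, Mae, Uma, Yul, Fay, Sam, Jae, Pia]
Visit Cal; enqueue Nia, Xiu → queue [Bo, Mae, Uma, Yul, Fay, Sam, Jae, Pia, Nia, Xiu]
Visit Bo → queue [Mae, Uma, Yul, Fay, Sam, Jae, Pia, Nia, Xiu]
Visit Mae → queue [Uma, Yul, Fay, Sam, Jae, Pia, Nia, Xiu]
Visit Uma → queue [Yul, Fay, Sam, Jae, Pia, Nia, Xiu]
Visit Yul → queue [Fay, Sam, Jae, Pia, Nia, Xiu]
Visit Fay → queue [Sam, Jae, Pia, Nia, Xiu]
Visit Sam; enqueue Vic → queue [Jae, Pia, Nia, Xiu, Vic]
Visit Jae → queue [Pia, Nia, Xiu, Vic]
Visit Pia → queue [Nia, Xiu, Vic]
Visit Nia → queue [Xiu, Vic]
Visit Xiu → queue [Vic]
Visit Vic → queue []

Cyd Kai Cal Bo Mae Uma Yul Fay Sam Jae Pia Nia Xiu Vic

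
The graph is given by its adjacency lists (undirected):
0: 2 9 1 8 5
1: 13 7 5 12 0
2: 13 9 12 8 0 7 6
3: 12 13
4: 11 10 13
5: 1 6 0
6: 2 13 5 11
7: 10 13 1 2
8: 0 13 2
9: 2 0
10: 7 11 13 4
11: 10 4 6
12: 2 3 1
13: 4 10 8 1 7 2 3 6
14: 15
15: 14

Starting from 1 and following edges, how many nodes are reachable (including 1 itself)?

14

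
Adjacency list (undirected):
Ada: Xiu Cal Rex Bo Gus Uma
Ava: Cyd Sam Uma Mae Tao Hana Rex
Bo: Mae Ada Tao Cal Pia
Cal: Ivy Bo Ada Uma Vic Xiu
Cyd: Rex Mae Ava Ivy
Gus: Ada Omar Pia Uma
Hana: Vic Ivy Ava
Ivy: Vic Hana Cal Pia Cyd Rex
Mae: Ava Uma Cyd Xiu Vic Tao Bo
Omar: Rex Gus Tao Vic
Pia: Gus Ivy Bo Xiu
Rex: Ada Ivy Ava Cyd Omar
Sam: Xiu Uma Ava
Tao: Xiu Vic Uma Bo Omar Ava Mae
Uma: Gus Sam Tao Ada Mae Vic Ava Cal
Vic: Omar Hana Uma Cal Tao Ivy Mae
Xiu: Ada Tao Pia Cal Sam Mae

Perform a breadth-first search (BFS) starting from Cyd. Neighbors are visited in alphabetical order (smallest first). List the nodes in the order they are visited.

Visit Cyd; enqueue Ava, Ivy, Mae, Rex → queue [Ava, Ivy, Mae, Rex]
Visit Ava; enqueue Hana, Sam, Tao, Uma → queue [Ivy, Mae, Rex, Hana, Sam, Tao, Uma]
Visit Ivy; enqueue Cal, Pia, Vic → queue [Mae, Rex, Hana, Sam, Tao, Uma, Cal, Pia, Vic]
Visit Mae; enqueue Bo, Xiu → queue [Rex, Hana, Sam, Tao, Uma, Cal, Pia, Vic, Bo, Xiu]
Visit Rex; enqueue Ada, Omar → queue [Hana, Sam, Tao, Uma, Cal, Pia, Vic, Bo, Xiu, Ada, Omar]
Visit Hana → queue [Sam, Tao, Uma, Cal, Pia, Vic, Bo, Xiu, Ada, Omar]
Visit Sam → queue [Tao, Uma, Cal, Pia, Vic, Bo, Xiu, Ada, Omar]
Visit Tao → queue [Uma, Cal, Pia, Vic, Bo, Xiu, Ada, Omar]
Visit Uma; enqueue Gus → queue [Cal, Pia, Vic, Bo, Xiu, Ada, Omar, Gus]
Visit Cal → queue [Pia, Vic, Bo, Xiu, Ada, Omar, Gus]
Visit Pia → queue [Vic, Bo, Xiu, Ada, Omar, Gus]
Visit Vic → queue [Bo, Xiu, Ada, Omar, Gus]
Visit Bo → queue [Xiu, Ada, Omar, Gus]
Visit Xiu → queue [Ada, Omar, Gus]
Visit Ada → queue [Omar, Gus]
Visit Omar → queue [Gus]
Visit Gus → queue []

Cyd → Ava → Ivy → Mae → Rex → Hana → Sam → Tao → Uma → Cal → Pia → Vic → Bo → Xiu → Ada → Omar → Gus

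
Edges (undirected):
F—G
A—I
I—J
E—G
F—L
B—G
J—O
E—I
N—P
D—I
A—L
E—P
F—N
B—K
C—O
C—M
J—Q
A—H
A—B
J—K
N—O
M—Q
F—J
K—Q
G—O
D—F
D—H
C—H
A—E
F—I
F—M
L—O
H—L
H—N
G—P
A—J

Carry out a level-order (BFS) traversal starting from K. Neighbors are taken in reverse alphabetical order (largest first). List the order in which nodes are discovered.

Visit K; enqueue Q, J, B → queue [Q, J, B]
Visit Q; enqueue M → queue [J, B, M]
Visit J; enqueue O, I, F, A → queue [B, M, O, I, F, A]
Visit B; enqueue G → queue [M, O, I, F, A, G]
Visit M; enqueue C → queue [O, I, F, A, G, C]
Visit O; enqueue N, L → queue [I, F, A, G, C, N, L]
Visit I; enqueue E, D → queue [F, A, G, C, N, L, E, D]
Visit F → queue [A, G, C, N, L, E, D]
Visit A; enqueue H → queue [G, C, N, L, E, D, H]
Visit G; enqueue P → queue [C, N, L, E, D, H, P]
Visit C → queue [N, L, E, D, H, P]
Visit N → queue [L, E, D, H, P]
Visit L → queue [E, D, H, P]
Visit E → queue [D, H, P]
Visit D → queue [H, P]
Visit H → queue [P]
Visit P → queue []

K → Q → J → B → M → O → I → F → A → G → C → N → L → E → D → H → P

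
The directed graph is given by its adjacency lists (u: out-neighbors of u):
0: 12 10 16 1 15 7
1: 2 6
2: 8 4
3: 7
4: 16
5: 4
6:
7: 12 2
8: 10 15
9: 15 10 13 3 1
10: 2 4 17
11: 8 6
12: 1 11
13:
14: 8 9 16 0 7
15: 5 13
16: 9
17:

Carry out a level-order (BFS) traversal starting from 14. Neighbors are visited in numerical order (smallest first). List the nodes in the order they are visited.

14, 0, 7, 8, 9, 16, 1, 10, 12, 15, 2, 3, 13, 6, 4, 17, 11, 5

Visit 14; enqueue 0, 7, 8, 9, 16 → queue [0, 7, 8, 9, 16]
Visit 0; enqueue 1, 10, 12, 15 → queue [7, 8, 9, 16, 1, 10, 12, 15]
Visit 7; enqueue 2 → queue [8, 9, 16, 1, 10, 12, 15, 2]
Visit 8 → queue [9, 16, 1, 10, 12, 15, 2]
Visit 9; enqueue 3, 13 → queue [16, 1, 10, 12, 15, 2, 3, 13]
Visit 16 → queue [1, 10, 12, 15, 2, 3, 13]
Visit 1; enqueue 6 → queue [10, 12, 15, 2, 3, 13, 6]
Visit 10; enqueue 4, 17 → queue [12, 15, 2, 3, 13, 6, 4, 17]
Visit 12; enqueue 11 → queue [15, 2, 3, 13, 6, 4, 17, 11]
Visit 15; enqueue 5 → queue [2, 3, 13, 6, 4, 17, 11, 5]
Visit 2 → queue [3, 13, 6, 4, 17, 11, 5]
Visit 3 → queue [13, 6, 4, 17, 11, 5]
Visit 13 → queue [6, 4, 17, 11, 5]
Visit 6 → queue [4, 17, 11, 5]
Visit 4 → queue [17, 11, 5]
Visit 17 → queue [11, 5]
Visit 11 → queue [5]
Visit 5 → queue []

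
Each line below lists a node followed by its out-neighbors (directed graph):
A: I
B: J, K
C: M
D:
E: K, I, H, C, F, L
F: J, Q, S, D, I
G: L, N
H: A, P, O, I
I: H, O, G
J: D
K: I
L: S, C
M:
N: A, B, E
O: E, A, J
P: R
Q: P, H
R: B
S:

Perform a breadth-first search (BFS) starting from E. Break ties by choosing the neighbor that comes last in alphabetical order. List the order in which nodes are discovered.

Visit E; enqueue L, K, I, H, F, C → queue [L, K, I, H, F, C]
Visit L; enqueue S → queue [K, I, H, F, C, S]
Visit K → queue [I, H, F, C, S]
Visit I; enqueue O, G → queue [H, F, C, S, O, G]
Visit H; enqueue P, A → queue [F, C, S, O, G, P, A]
Visit F; enqueue Q, J, D → queue [C, S, O, G, P, A, Q, J, D]
Visit C; enqueue M → queue [S, O, G, P, A, Q, J, D, M]
Visit S → queue [O, G, P, A, Q, J, D, M]
Visit O → queue [G, P, A, Q, J, D, M]
Visit G; enqueue N → queue [P, A, Q, J, D, M, N]
Visit P; enqueue R → queue [A, Q, J, D, M, N, R]
Visit A → queue [Q, J, D, M, N, R]
Visit Q → queue [J, D, M, N, R]
Visit J → queue [D, M, N, R]
Visit D → queue [M, N, R]
Visit M → queue [N, R]
Visit N; enqueue B → queue [R, B]
Visit R → queue [B]
Visit B → queue []

E -> L -> K -> I -> H -> F -> C -> S -> O -> G -> P -> A -> Q -> J -> D -> M -> N -> R -> B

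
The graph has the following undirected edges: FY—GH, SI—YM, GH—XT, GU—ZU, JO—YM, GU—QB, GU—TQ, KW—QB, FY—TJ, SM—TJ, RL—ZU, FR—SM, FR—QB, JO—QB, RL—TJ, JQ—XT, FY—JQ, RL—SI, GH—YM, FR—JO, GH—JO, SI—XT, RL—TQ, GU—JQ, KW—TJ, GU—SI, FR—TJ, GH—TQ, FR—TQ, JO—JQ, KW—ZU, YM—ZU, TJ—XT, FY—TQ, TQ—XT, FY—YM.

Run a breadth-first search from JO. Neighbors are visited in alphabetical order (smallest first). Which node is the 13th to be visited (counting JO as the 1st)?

KW

Visit JO; enqueue FR, GH, JQ, QB, YM → queue [FR, GH, JQ, QB, YM]
Visit FR; enqueue SM, TJ, TQ → queue [GH, JQ, QB, YM, SM, TJ, TQ]
Visit GH; enqueue FY, XT → queue [JQ, QB, YM, SM, TJ, TQ, FY, XT]
Visit JQ; enqueue GU → queue [QB, YM, SM, TJ, TQ, FY, XT, GU]
Visit QB; enqueue KW → queue [YM, SM, TJ, TQ, FY, XT, GU, KW]
Visit YM; enqueue SI, ZU → queue [SM, TJ, TQ, FY, XT, GU, KW, SI, ZU]
Visit SM → queue [TJ, TQ, FY, XT, GU, KW, SI, ZU]
Visit TJ; enqueue RL → queue [TQ, FY, XT, GU, KW, SI, ZU, RL]
Visit TQ → queue [FY, XT, GU, KW, SI, ZU, RL]
Visit FY → queue [XT, GU, KW, SI, ZU, RL]
Visit XT → queue [GU, KW, SI, ZU, RL]
Visit GU → queue [KW, SI, ZU, RL]
Visit KW → queue [SI, ZU, RL]
Visit SI → queue [ZU, RL]
Visit ZU → queue [RL]
Visit RL → queue []

Visit order: JO, FR, GH, JQ, QB, YM, SM, TJ, TQ, FY, XT, GU, KW, SI, ZU, RL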